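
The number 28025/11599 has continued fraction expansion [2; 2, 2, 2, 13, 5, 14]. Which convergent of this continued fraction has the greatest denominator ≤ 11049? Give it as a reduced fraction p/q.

1974/817

a_0 = 2: 2/1  (≤ bound)
a_1 = 2: 5/2  (≤ bound)
a_2 = 2: 12/5  (≤ bound)
a_3 = 2: 29/12  (≤ bound)
a_4 = 13: 389/161  (≤ bound)
a_5 = 5: 1974/817  (≤ bound)
a_6 = 14: 28025/11599  (> 11049, stop)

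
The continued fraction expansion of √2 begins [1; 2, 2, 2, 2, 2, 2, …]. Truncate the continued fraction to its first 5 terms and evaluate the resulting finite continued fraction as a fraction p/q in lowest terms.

41/29

Start with 2.
2 + 1/(2/1) = 2 + 1/2 = 5/2
2 + 1/(5/2) = 2 + 2/5 = 12/5
2 + 1/(12/5) = 2 + 5/12 = 29/12
1 + 1/(29/12) = 1 + 12/29 = 41/29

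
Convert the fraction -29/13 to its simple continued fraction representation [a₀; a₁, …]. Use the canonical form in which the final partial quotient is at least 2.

[-3; 1, 3, 3]

⌊-29/13⌋ = -3, remainder 10
⌊13/10⌋ = 1, remainder 3
⌊10/3⌋ = 3, remainder 1
⌊3/1⌋ = 3, remainder 0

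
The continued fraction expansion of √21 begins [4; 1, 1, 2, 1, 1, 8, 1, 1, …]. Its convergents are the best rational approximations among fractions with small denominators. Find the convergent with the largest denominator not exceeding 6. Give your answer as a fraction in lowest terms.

a_0 = 4: 4/1  (≤ bound)
a_1 = 1: 5/1  (≤ bound)
a_2 = 1: 9/2  (≤ bound)
a_3 = 2: 23/5  (≤ bound)
a_4 = 1: 32/7  (> 6, stop)

23/5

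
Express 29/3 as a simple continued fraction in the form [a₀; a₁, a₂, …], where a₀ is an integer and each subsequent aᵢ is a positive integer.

[9; 1, 2]

Repeatedly divide and take the remainder:
⌊29/3⌋ = 9, remainder 2
⌊3/2⌋ = 1, remainder 1
⌊2/1⌋ = 2, remainder 0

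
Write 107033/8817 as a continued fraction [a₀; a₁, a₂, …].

[12; 7, 5, 1, 2, 1, 8, 6]

107033 = 12·8817 + 1229, so a_0 = 12
8817 = 7·1229 + 214, so a_1 = 7
1229 = 5·214 + 159, so a_2 = 5
214 = 1·159 + 55, so a_3 = 1
159 = 2·55 + 49, so a_4 = 2
55 = 1·49 + 6, so a_5 = 1
49 = 8·6 + 1, so a_6 = 8
6 = 6·1 + 0, so a_7 = 6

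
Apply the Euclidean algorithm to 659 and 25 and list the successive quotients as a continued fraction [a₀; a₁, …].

659 ÷ 25 → quotient 26, remainder 9
25 ÷ 9 → quotient 2, remainder 7
9 ÷ 7 → quotient 1, remainder 2
7 ÷ 2 → quotient 3, remainder 1
2 ÷ 1 → quotient 2, remainder 0

[26; 2, 1, 3, 2]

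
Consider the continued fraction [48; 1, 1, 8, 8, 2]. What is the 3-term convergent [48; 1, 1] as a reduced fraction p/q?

Start with 1.
1 + 1/(1/1) = 1 + 1/1 = 2/1
48 + 1/(2/1) = 48 + 1/2 = 97/2

97/2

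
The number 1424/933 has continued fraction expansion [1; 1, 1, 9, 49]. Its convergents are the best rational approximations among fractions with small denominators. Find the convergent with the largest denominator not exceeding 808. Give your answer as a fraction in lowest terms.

29/19

List convergents until the denominator exceeds the bound:
a_0 = 1: 1/1  (≤ bound)
a_1 = 1: 2/1  (≤ bound)
a_2 = 1: 3/2  (≤ bound)
a_3 = 9: 29/19  (≤ bound)
a_4 = 49: 1424/933  (> 808, stop)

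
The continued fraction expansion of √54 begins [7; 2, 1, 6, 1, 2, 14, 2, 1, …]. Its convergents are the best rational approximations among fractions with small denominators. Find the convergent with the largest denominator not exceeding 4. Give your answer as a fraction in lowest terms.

22/3

List convergents until the denominator exceeds the bound:
a_0 = 7: 7/1  (≤ bound)
a_1 = 2: 15/2  (≤ bound)
a_2 = 1: 22/3  (≤ bound)
a_3 = 6: 147/20  (> 4, stop)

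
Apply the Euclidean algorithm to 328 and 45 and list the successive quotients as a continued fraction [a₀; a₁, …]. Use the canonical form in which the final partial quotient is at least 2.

[7; 3, 2, 6]

328 ÷ 45 → quotient 7, remainder 13
45 ÷ 13 → quotient 3, remainder 6
13 ÷ 6 → quotient 2, remainder 1
6 ÷ 1 → quotient 6, remainder 0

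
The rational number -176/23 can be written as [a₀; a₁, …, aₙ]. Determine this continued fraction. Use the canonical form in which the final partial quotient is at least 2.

-176 ÷ 23 → quotient -8, remainder 8
23 ÷ 8 → quotient 2, remainder 7
8 ÷ 7 → quotient 1, remainder 1
7 ÷ 1 → quotient 7, remainder 0

[-8; 2, 1, 7]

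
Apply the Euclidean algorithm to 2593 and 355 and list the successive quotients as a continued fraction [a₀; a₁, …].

2593 ÷ 355 → quotient 7, remainder 108
355 ÷ 108 → quotient 3, remainder 31
108 ÷ 31 → quotient 3, remainder 15
31 ÷ 15 → quotient 2, remainder 1
15 ÷ 1 → quotient 15, remainder 0

[7; 3, 3, 2, 15]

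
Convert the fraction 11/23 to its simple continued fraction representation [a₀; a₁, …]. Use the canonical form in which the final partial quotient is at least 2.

Apply division with remainder until the remainder is 0:
11 = 0·23 + 11, so a_0 = 0
23 = 2·11 + 1, so a_1 = 2
11 = 11·1 + 0, so a_2 = 11

[0; 2, 11]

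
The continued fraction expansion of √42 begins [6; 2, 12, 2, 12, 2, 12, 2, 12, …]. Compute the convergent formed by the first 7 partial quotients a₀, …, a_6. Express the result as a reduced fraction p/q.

109194/16849

a_0 = 6: 6/1
a_1 = 2: 13/2
a_2 = 12: 162/25
a_3 = 2: 337/52
a_4 = 12: 4206/649
a_5 = 2: 8749/1350
a_6 = 12: 109194/16849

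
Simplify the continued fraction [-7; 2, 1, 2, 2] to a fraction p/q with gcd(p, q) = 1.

-126/19

Start with 2.
2 + 1/(2/1) = 2 + 1/2 = 5/2
1 + 1/(5/2) = 1 + 2/5 = 7/5
2 + 1/(7/5) = 2 + 5/7 = 19/7
-7 + 1/(19/7) = -7 + 7/19 = -126/19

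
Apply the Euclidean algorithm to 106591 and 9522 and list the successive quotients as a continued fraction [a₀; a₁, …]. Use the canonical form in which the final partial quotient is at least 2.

[11; 5, 6, 1, 2, 12, 1, 6]

106591 = 11·9522 + 1849, so a_0 = 11
9522 = 5·1849 + 277, so a_1 = 5
1849 = 6·277 + 187, so a_2 = 6
277 = 1·187 + 90, so a_3 = 1
187 = 2·90 + 7, so a_4 = 2
90 = 12·7 + 6, so a_5 = 12
7 = 1·6 + 1, so a_6 = 1
6 = 6·1 + 0, so a_7 = 6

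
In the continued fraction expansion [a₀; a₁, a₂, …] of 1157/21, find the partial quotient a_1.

10

1157 = 55·21 + 2, so a_0 = 55
21 = 10·2 + 1, so a_1 = 10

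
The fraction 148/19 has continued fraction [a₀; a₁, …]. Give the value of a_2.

Run the Euclidean algorithm, recording each quotient:
148 ÷ 19 → quotient 7, remainder 15
19 ÷ 15 → quotient 1, remainder 4
15 ÷ 4 → quotient 3, remainder 3

3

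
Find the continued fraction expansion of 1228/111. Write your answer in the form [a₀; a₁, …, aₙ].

[11; 15, 1, 6]

1228 ÷ 111 → quotient 11, remainder 7
111 ÷ 7 → quotient 15, remainder 6
7 ÷ 6 → quotient 1, remainder 1
6 ÷ 1 → quotient 6, remainder 0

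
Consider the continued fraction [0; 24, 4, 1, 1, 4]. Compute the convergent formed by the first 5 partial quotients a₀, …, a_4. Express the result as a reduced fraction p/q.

9/218

Starting at the tail and folding back:
Start with 1.
1 + 1/(1/1) = 1 + 1/1 = 2/1
4 + 1/(2/1) = 4 + 1/2 = 9/2
24 + 1/(9/2) = 24 + 2/9 = 218/9
0 + 1/(218/9) = 0 + 9/218 = 9/218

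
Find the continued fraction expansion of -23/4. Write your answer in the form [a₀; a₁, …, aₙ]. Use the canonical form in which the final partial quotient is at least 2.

Repeatedly divide and take the remainder:
⌊-23/4⌋ = -6, remainder 1
⌊4/1⌋ = 4, remainder 0

[-6; 4]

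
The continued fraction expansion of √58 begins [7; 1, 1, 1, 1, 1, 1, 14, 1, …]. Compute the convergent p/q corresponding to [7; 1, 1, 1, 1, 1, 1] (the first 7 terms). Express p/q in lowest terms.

Start with 1.
1 + 1/(1/1) = 1 + 1/1 = 2/1
1 + 1/(2/1) = 1 + 1/2 = 3/2
1 + 1/(3/2) = 1 + 2/3 = 5/3
1 + 1/(5/3) = 1 + 3/5 = 8/5
1 + 1/(8/5) = 1 + 5/8 = 13/8
7 + 1/(13/8) = 7 + 8/13 = 99/13

99/13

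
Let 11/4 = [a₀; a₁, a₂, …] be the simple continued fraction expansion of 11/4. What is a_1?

1

11 ÷ 4 → quotient 2, remainder 3
4 ÷ 3 → quotient 1, remainder 1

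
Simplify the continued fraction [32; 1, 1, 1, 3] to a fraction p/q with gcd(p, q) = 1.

359/11

Compute successive convergents:
a_0 = 32: 32/1
a_1 = 1: 33/1
a_2 = 1: 65/2
a_3 = 1: 98/3
a_4 = 3: 359/11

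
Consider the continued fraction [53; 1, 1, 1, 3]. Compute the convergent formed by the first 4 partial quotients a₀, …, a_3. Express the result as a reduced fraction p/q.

Start with 1.
1 + 1/(1/1) = 1 + 1/1 = 2/1
1 + 1/(2/1) = 1 + 1/2 = 3/2
53 + 1/(3/2) = 53 + 2/3 = 161/3

161/3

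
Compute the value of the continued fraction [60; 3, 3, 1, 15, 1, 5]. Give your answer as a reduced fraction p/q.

Build up convergents one term at a time:
a_0 = 60: 60/1
a_1 = 3: 181/3
a_2 = 3: 603/10
a_3 = 1: 784/13
a_4 = 15: 12363/205
a_5 = 1: 13147/218
a_6 = 5: 78098/1295

78098/1295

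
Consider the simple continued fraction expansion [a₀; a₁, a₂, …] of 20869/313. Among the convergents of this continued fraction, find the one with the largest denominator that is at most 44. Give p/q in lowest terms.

List convergents until the denominator exceeds the bound:
a_0 = 66: 66/1  (≤ bound)
a_1 = 1: 67/1  (≤ bound)
a_2 = 2: 200/3  (≤ bound)
a_3 = 14: 2867/43  (≤ bound)
a_4 = 1: 3067/46  (> 44, stop)

2867/43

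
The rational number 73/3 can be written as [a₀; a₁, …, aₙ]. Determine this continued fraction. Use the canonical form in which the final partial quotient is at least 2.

73 = 24·3 + 1, so a_0 = 24
3 = 3·1 + 0, so a_1 = 3

[24; 3]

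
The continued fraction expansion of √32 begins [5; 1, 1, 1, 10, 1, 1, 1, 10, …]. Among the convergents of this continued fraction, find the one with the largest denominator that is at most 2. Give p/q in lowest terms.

a_0 = 5: 5/1  (≤ bound)
a_1 = 1: 6/1  (≤ bound)
a_2 = 1: 11/2  (≤ bound)
a_3 = 1: 17/3  (> 2, stop)

11/2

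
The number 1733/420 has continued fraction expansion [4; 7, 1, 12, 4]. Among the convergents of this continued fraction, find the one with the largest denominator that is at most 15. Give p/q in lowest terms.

33/8

List convergents until the denominator exceeds the bound:
a_0 = 4: 4/1  (≤ bound)
a_1 = 7: 29/7  (≤ bound)
a_2 = 1: 33/8  (≤ bound)
a_3 = 12: 425/103  (> 15, stop)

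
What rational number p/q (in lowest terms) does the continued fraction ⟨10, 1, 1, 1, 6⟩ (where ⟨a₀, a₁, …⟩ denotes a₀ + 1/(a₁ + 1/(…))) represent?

a_0 = 10: 10/1
a_1 = 1: 11/1
a_2 = 1: 21/2
a_3 = 1: 32/3
a_4 = 6: 213/20

213/20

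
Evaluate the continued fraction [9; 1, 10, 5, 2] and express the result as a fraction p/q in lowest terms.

1219/123

Start with 2.
5 + 1/(2/1) = 5 + 1/2 = 11/2
10 + 1/(11/2) = 10 + 2/11 = 112/11
1 + 1/(112/11) = 1 + 11/112 = 123/112
9 + 1/(123/112) = 9 + 112/123 = 1219/123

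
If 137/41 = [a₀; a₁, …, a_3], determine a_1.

137 = 3·41 + 14, so a_0 = 3
41 = 2·14 + 13, so a_1 = 2

2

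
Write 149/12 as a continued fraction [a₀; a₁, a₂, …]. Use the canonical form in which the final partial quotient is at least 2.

Repeatedly divide and take the remainder:
149 ÷ 12 → quotient 12, remainder 5
12 ÷ 5 → quotient 2, remainder 2
5 ÷ 2 → quotient 2, remainder 1
2 ÷ 1 → quotient 2, remainder 0

[12; 2, 2, 2]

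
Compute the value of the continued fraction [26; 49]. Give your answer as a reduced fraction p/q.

a_0 = 26: 26/1
a_1 = 49: 1275/49

1275/49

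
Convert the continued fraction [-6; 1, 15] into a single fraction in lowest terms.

-81/16

Start with 15.
1 + 1/(15/1) = 1 + 1/15 = 16/15
-6 + 1/(16/15) = -6 + 15/16 = -81/16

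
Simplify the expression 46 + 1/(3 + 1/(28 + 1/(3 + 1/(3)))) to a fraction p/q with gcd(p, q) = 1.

Starting at the tail and folding back:
Start with 3.
3 + 1/(3/1) = 3 + 1/3 = 10/3
28 + 1/(10/3) = 28 + 3/10 = 283/10
3 + 1/(283/10) = 3 + 10/283 = 859/283
46 + 1/(859/283) = 46 + 283/859 = 39797/859

39797/859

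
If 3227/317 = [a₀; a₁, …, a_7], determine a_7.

3

3227 = 10·317 + 57, so a_0 = 10
317 = 5·57 + 32, so a_1 = 5
57 = 1·32 + 25, so a_2 = 1
32 = 1·25 + 7, so a_3 = 1
25 = 3·7 + 4, so a_4 = 3
7 = 1·4 + 3, so a_5 = 1
4 = 1·3 + 1, so a_6 = 1
3 = 3·1 + 0, so a_7 = 3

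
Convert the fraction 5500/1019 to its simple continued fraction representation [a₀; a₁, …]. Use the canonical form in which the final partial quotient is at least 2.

Run the Euclidean algorithm, recording each quotient:
⌊5500/1019⌋ = 5, remainder 405
⌊1019/405⌋ = 2, remainder 209
⌊405/209⌋ = 1, remainder 196
⌊209/196⌋ = 1, remainder 13
⌊196/13⌋ = 15, remainder 1
⌊13/1⌋ = 13, remainder 0

[5; 2, 1, 1, 15, 13]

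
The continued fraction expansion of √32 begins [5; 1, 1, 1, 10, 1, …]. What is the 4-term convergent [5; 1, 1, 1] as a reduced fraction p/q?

17/3

Start with 1.
1 + 1/(1/1) = 1 + 1/1 = 2/1
1 + 1/(2/1) = 1 + 1/2 = 3/2
5 + 1/(3/2) = 5 + 2/3 = 17/3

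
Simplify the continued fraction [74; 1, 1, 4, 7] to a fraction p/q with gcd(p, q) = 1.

a_0 = 74: 74/1
a_1 = 1: 75/1
a_2 = 1: 149/2
a_3 = 4: 671/9
a_4 = 7: 4846/65

4846/65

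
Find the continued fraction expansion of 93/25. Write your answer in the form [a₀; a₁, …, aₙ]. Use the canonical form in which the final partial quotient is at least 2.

Run the Euclidean algorithm, recording each quotient:
93 = 3·25 + 18, so a_0 = 3
25 = 1·18 + 7, so a_1 = 1
18 = 2·7 + 4, so a_2 = 2
7 = 1·4 + 3, so a_3 = 1
4 = 1·3 + 1, so a_4 = 1
3 = 3·1 + 0, so a_5 = 3

[3; 1, 2, 1, 1, 3]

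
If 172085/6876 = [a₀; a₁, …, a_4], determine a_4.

30

⌊172085/6876⌋ = 25, remainder 185
⌊6876/185⌋ = 37, remainder 31
⌊185/31⌋ = 5, remainder 30
⌊31/30⌋ = 1, remainder 1
⌊30/1⌋ = 30, remainder 0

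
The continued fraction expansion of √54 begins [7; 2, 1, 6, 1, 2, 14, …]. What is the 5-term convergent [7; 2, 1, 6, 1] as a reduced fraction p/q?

a_0 = 7: 7/1
a_1 = 2: 15/2
a_2 = 1: 22/3
a_3 = 6: 147/20
a_4 = 1: 169/23

169/23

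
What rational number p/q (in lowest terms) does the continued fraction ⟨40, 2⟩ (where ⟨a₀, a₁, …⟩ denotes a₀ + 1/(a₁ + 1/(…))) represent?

a_0 = 40: 40/1
a_1 = 2: 81/2

81/2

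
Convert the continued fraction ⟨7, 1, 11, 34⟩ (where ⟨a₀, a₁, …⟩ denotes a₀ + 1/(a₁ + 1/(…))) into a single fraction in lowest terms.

3238/409

a_0 = 7: 7/1
a_1 = 1: 8/1
a_2 = 11: 95/12
a_3 = 34: 3238/409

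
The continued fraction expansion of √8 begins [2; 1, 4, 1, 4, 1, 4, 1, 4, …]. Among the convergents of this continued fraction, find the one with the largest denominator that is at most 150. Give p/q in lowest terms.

a_0 = 2: 2/1  (≤ bound)
a_1 = 1: 3/1  (≤ bound)
a_2 = 4: 14/5  (≤ bound)
a_3 = 1: 17/6  (≤ bound)
a_4 = 4: 82/29  (≤ bound)
a_5 = 1: 99/35  (≤ bound)
a_6 = 4: 478/169  (> 150, stop)

99/35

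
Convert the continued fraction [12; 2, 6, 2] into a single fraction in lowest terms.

a_0 = 12: 12/1
a_1 = 2: 25/2
a_2 = 6: 162/13
a_3 = 2: 349/28

349/28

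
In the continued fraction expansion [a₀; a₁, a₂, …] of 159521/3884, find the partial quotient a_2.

Repeatedly divide and take the remainder:
⌊159521/3884⌋ = 41, remainder 277
⌊3884/277⌋ = 14, remainder 6
⌊277/6⌋ = 46, remainder 1

46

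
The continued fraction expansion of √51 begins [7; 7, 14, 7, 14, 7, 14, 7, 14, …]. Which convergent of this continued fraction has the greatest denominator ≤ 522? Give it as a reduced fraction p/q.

a_0 = 7: 7/1  (≤ bound)
a_1 = 7: 50/7  (≤ bound)
a_2 = 14: 707/99  (≤ bound)
a_3 = 7: 4999/700  (> 522, stop)

707/99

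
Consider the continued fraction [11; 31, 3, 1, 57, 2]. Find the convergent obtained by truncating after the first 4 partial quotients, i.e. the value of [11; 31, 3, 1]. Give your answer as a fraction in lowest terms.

Work from the innermost term outward:
Start with 1.
3 + 1/(1/1) = 3 + 1/1 = 4/1
31 + 1/(4/1) = 31 + 1/4 = 125/4
11 + 1/(125/4) = 11 + 4/125 = 1379/125

1379/125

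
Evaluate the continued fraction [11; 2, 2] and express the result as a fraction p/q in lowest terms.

57/5

Collapse the nested fraction from the inside out:
Start with 2.
2 + 1/(2/1) = 2 + 1/2 = 5/2
11 + 1/(5/2) = 11 + 2/5 = 57/5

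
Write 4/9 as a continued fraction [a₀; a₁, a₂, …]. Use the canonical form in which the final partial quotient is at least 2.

[0; 2, 4]

4 ÷ 9 → quotient 0, remainder 4
9 ÷ 4 → quotient 2, remainder 1
4 ÷ 1 → quotient 4, remainder 0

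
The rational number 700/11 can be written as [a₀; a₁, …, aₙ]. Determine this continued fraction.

Apply division with remainder until the remainder is 0:
⌊700/11⌋ = 63, remainder 7
⌊11/7⌋ = 1, remainder 4
⌊7/4⌋ = 1, remainder 3
⌊4/3⌋ = 1, remainder 1
⌊3/1⌋ = 3, remainder 0

[63; 1, 1, 1, 3]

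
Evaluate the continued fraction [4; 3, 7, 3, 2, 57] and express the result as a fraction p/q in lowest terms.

Start with 57.
2 + 1/(57/1) = 2 + 1/57 = 115/57
3 + 1/(115/57) = 3 + 57/115 = 402/115
7 + 1/(402/115) = 7 + 115/402 = 2929/402
3 + 1/(2929/402) = 3 + 402/2929 = 9189/2929
4 + 1/(9189/2929) = 4 + 2929/9189 = 39685/9189

39685/9189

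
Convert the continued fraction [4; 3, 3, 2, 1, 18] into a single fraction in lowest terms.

2655/617

Compute successive convergents:
a_0 = 4: 4/1
a_1 = 3: 13/3
a_2 = 3: 43/10
a_3 = 2: 99/23
a_4 = 1: 142/33
a_5 = 18: 2655/617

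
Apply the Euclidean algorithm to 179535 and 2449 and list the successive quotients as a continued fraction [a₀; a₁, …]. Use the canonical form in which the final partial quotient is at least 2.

⌊179535/2449⌋ = 73, remainder 758
⌊2449/758⌋ = 3, remainder 175
⌊758/175⌋ = 4, remainder 58
⌊175/58⌋ = 3, remainder 1
⌊58/1⌋ = 58, remainder 0

[73; 3, 4, 3, 58]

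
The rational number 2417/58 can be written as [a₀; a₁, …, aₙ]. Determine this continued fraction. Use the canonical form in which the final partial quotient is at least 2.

Repeatedly divide and take the remainder:
⌊2417/58⌋ = 41, remainder 39
⌊58/39⌋ = 1, remainder 19
⌊39/19⌋ = 2, remainder 1
⌊19/1⌋ = 19, remainder 0

[41; 1, 2, 19]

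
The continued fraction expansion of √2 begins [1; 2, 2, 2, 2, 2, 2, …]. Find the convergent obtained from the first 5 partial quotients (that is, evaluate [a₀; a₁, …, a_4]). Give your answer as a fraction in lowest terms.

Collapse the nested fraction from the inside out:
Start with 2.
2 + 1/(2/1) = 2 + 1/2 = 5/2
2 + 1/(5/2) = 2 + 2/5 = 12/5
2 + 1/(12/5) = 2 + 5/12 = 29/12
1 + 1/(29/12) = 1 + 12/29 = 41/29

41/29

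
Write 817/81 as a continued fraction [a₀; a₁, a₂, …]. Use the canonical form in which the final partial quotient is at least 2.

[10; 11, 1, 1, 3]

817 = 10·81 + 7, so a_0 = 10
81 = 11·7 + 4, so a_1 = 11
7 = 1·4 + 3, so a_2 = 1
4 = 1·3 + 1, so a_3 = 1
3 = 3·1 + 0, so a_4 = 3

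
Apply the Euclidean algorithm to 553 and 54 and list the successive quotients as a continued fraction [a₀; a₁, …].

Apply division with remainder until the remainder is 0:
553 ÷ 54 → quotient 10, remainder 13
54 ÷ 13 → quotient 4, remainder 2
13 ÷ 2 → quotient 6, remainder 1
2 ÷ 1 → quotient 2, remainder 0

[10; 4, 6, 2]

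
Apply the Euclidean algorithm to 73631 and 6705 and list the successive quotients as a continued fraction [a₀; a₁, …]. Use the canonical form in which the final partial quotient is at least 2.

73631 = 10·6705 + 6581, so a_0 = 10
6705 = 1·6581 + 124, so a_1 = 1
6581 = 53·124 + 9, so a_2 = 53
124 = 13·9 + 7, so a_3 = 13
9 = 1·7 + 2, so a_4 = 1
7 = 3·2 + 1, so a_5 = 3
2 = 2·1 + 0, so a_6 = 2

[10; 1, 53, 13, 1, 3, 2]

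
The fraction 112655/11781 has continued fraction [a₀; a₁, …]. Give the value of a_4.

112655 ÷ 11781 → quotient 9, remainder 6626
11781 ÷ 6626 → quotient 1, remainder 5155
6626 ÷ 5155 → quotient 1, remainder 1471
5155 ÷ 1471 → quotient 3, remainder 742
1471 ÷ 742 → quotient 1, remainder 729

1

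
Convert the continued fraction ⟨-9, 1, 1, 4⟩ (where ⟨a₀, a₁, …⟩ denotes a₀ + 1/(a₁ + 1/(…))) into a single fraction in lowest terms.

a_0 = -9: -9/1
a_1 = 1: -8/1
a_2 = 1: -17/2
a_3 = 4: -76/9

-76/9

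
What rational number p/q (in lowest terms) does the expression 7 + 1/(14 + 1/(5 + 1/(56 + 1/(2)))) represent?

56924/8051

a_0 = 7: 7/1
a_1 = 14: 99/14
a_2 = 5: 502/71
a_3 = 56: 28211/3990
a_4 = 2: 56924/8051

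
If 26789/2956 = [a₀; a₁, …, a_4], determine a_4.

Apply division with remainder until the remainder is 0:
26789 = 9·2956 + 185, so a_0 = 9
2956 = 15·185 + 181, so a_1 = 15
185 = 1·181 + 4, so a_2 = 1
181 = 45·4 + 1, so a_3 = 45
4 = 4·1 + 0, so a_4 = 4

4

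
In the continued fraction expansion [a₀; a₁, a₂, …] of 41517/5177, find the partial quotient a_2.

Apply division with remainder until the remainder is 0:
41517 ÷ 5177 → quotient 8, remainder 101
5177 ÷ 101 → quotient 51, remainder 26
101 ÷ 26 → quotient 3, remainder 23

3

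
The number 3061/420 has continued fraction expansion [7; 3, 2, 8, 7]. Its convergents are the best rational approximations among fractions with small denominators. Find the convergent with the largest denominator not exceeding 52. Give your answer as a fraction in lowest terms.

a_0 = 7: 7/1  (≤ bound)
a_1 = 3: 22/3  (≤ bound)
a_2 = 2: 51/7  (≤ bound)
a_3 = 8: 430/59  (> 52, stop)

51/7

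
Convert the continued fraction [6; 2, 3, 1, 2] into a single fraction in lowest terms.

Start with 2.
1 + 1/(2/1) = 1 + 1/2 = 3/2
3 + 1/(3/2) = 3 + 2/3 = 11/3
2 + 1/(11/3) = 2 + 3/11 = 25/11
6 + 1/(25/11) = 6 + 11/25 = 161/25

161/25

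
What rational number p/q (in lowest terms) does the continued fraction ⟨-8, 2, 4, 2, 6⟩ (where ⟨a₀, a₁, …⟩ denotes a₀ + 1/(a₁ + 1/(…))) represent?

Use the convergent recurrence hₖ = aₖ·hₖ₋₁ + hₖ₋₂ (and likewise for the denominators kₖ):
a_0 = -8: -8/1
a_1 = 2: -15/2
a_2 = 4: -68/9
a_3 = 2: -151/20
a_4 = 6: -974/129

-974/129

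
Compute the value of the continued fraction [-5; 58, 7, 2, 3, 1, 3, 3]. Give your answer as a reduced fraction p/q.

-239269/48019

Starting at the tail and folding back:
Start with 3.
3 + 1/(3/1) = 3 + 1/3 = 10/3
1 + 1/(10/3) = 1 + 3/10 = 13/10
3 + 1/(13/10) = 3 + 10/13 = 49/13
2 + 1/(49/13) = 2 + 13/49 = 111/49
7 + 1/(111/49) = 7 + 49/111 = 826/111
58 + 1/(826/111) = 58 + 111/826 = 48019/826
-5 + 1/(48019/826) = -5 + 826/48019 = -239269/48019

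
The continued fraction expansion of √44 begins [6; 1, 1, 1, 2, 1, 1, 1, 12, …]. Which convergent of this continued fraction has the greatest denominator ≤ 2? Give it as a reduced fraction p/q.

List convergents until the denominator exceeds the bound:
a_0 = 6: 6/1  (≤ bound)
a_1 = 1: 7/1  (≤ bound)
a_2 = 1: 13/2  (≤ bound)
a_3 = 1: 20/3  (> 2, stop)

13/2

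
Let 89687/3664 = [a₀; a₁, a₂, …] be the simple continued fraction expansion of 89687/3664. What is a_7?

89687 ÷ 3664 → quotient 24, remainder 1751
3664 ÷ 1751 → quotient 2, remainder 162
1751 ÷ 162 → quotient 10, remainder 131
162 ÷ 131 → quotient 1, remainder 31
131 ÷ 31 → quotient 4, remainder 7
31 ÷ 7 → quotient 4, remainder 3
7 ÷ 3 → quotient 2, remainder 1
3 ÷ 1 → quotient 3, remainder 0

3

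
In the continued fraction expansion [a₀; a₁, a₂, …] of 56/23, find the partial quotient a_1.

2

⌊56/23⌋ = 2, remainder 10
⌊23/10⌋ = 2, remainder 3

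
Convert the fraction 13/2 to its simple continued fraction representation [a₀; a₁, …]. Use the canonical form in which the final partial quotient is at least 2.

[6; 2]

Apply division with remainder until the remainder is 0:
13 ÷ 2 → quotient 6, remainder 1
2 ÷ 1 → quotient 2, remainder 0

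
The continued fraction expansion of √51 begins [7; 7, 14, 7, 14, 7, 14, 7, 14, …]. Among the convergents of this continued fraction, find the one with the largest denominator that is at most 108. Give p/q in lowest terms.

a_0 = 7: 7/1  (≤ bound)
a_1 = 7: 50/7  (≤ bound)
a_2 = 14: 707/99  (≤ bound)
a_3 = 7: 4999/700  (> 108, stop)

707/99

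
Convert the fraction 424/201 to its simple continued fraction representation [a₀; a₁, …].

[2; 9, 7, 3]

424 ÷ 201 → quotient 2, remainder 22
201 ÷ 22 → quotient 9, remainder 3
22 ÷ 3 → quotient 7, remainder 1
3 ÷ 1 → quotient 3, remainder 0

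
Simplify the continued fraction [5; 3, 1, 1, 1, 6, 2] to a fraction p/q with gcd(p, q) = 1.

828/157

a_0 = 5: 5/1
a_1 = 3: 16/3
a_2 = 1: 21/4
a_3 = 1: 37/7
a_4 = 1: 58/11
a_5 = 6: 385/73
a_6 = 2: 828/157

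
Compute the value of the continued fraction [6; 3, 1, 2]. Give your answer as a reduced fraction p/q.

a_0 = 6: 6/1
a_1 = 3: 19/3
a_2 = 1: 25/4
a_3 = 2: 69/11

69/11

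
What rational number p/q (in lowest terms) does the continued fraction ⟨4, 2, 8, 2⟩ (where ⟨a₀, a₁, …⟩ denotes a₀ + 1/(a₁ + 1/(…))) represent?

Use the convergent recurrence hₖ = aₖ·hₖ₋₁ + hₖ₋₂ (and likewise for the denominators kₖ):
a_0 = 4: 4/1
a_1 = 2: 9/2
a_2 = 8: 76/17
a_3 = 2: 161/36

161/36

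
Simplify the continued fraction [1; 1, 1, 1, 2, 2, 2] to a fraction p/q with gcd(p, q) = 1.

Start with 2.
2 + 1/(2/1) = 2 + 1/2 = 5/2
2 + 1/(5/2) = 2 + 2/5 = 12/5
1 + 1/(12/5) = 1 + 5/12 = 17/12
1 + 1/(17/12) = 1 + 12/17 = 29/17
1 + 1/(29/17) = 1 + 17/29 = 46/29
1 + 1/(46/29) = 1 + 29/46 = 75/46

75/46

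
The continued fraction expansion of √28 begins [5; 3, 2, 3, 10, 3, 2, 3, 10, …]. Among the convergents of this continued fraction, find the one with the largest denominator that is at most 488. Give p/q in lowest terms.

1307/247

a_0 = 5: 5/1  (≤ bound)
a_1 = 3: 16/3  (≤ bound)
a_2 = 2: 37/7  (≤ bound)
a_3 = 3: 127/24  (≤ bound)
a_4 = 10: 1307/247  (≤ bound)
a_5 = 3: 4048/765  (> 488, stop)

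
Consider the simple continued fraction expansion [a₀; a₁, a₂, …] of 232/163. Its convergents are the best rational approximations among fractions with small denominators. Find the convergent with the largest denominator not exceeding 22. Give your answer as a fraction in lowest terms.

10/7

List convergents until the denominator exceeds the bound:
a_0 = 1: 1/1  (≤ bound)
a_1 = 2: 3/2  (≤ bound)
a_2 = 2: 7/5  (≤ bound)
a_3 = 1: 10/7  (≤ bound)
a_4 = 3: 37/26  (> 22, stop)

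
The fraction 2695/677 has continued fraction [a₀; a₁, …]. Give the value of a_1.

Repeatedly divide and take the remainder:
⌊2695/677⌋ = 3, remainder 664
⌊677/664⌋ = 1, remainder 13

1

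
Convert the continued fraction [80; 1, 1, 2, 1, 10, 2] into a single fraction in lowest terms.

Build up convergents one term at a time:
a_0 = 80: 80/1
a_1 = 1: 81/1
a_2 = 1: 161/2
a_3 = 2: 403/5
a_4 = 1: 564/7
a_5 = 10: 6043/75
a_6 = 2: 12650/157

12650/157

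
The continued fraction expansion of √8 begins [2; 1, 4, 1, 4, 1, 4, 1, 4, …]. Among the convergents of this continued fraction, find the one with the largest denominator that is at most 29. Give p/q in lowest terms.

List convergents until the denominator exceeds the bound:
a_0 = 2: 2/1  (≤ bound)
a_1 = 1: 3/1  (≤ bound)
a_2 = 4: 14/5  (≤ bound)
a_3 = 1: 17/6  (≤ bound)
a_4 = 4: 82/29  (≤ bound)
a_5 = 1: 99/35  (> 29, stop)

82/29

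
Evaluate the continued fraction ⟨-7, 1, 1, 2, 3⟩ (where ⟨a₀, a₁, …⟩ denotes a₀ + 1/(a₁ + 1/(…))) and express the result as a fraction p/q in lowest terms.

-109/17

Compute successive convergents:
a_0 = -7: -7/1
a_1 = 1: -6/1
a_2 = 1: -13/2
a_3 = 2: -32/5
a_4 = 3: -109/17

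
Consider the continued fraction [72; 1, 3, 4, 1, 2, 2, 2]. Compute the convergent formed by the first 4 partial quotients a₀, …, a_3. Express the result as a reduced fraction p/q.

a_0 = 72: 72/1
a_1 = 1: 73/1
a_2 = 3: 291/4
a_3 = 4: 1237/17

1237/17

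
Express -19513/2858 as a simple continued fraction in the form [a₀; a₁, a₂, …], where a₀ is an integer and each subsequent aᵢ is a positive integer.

Apply division with remainder until the remainder is 0:
-19513 = -7·2858 + 493, so a_0 = -7
2858 = 5·493 + 393, so a_1 = 5
493 = 1·393 + 100, so a_2 = 1
393 = 3·100 + 93, so a_3 = 3
100 = 1·93 + 7, so a_4 = 1
93 = 13·7 + 2, so a_5 = 13
7 = 3·2 + 1, so a_6 = 3
2 = 2·1 + 0, so a_7 = 2

[-7; 5, 1, 3, 1, 13, 3, 2]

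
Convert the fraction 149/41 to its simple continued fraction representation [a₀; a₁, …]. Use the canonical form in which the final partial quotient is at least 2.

149 ÷ 41 → quotient 3, remainder 26
41 ÷ 26 → quotient 1, remainder 15
26 ÷ 15 → quotient 1, remainder 11
15 ÷ 11 → quotient 1, remainder 4
11 ÷ 4 → quotient 2, remainder 3
4 ÷ 3 → quotient 1, remainder 1
3 ÷ 1 → quotient 3, remainder 0

[3; 1, 1, 1, 2, 1, 3]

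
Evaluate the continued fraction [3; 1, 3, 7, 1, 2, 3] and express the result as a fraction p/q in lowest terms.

Start with 3.
2 + 1/(3/1) = 2 + 1/3 = 7/3
1 + 1/(7/3) = 1 + 3/7 = 10/7
7 + 1/(10/7) = 7 + 7/10 = 77/10
3 + 1/(77/10) = 3 + 10/77 = 241/77
1 + 1/(241/77) = 1 + 77/241 = 318/241
3 + 1/(318/241) = 3 + 241/318 = 1195/318

1195/318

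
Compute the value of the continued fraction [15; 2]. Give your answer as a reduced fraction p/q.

31/2

Start with 2.
15 + 1/(2/1) = 15 + 1/2 = 31/2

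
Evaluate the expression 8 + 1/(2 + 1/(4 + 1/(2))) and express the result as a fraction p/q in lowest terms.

a_0 = 8: 8/1
a_1 = 2: 17/2
a_2 = 4: 76/9
a_3 = 2: 169/20

169/20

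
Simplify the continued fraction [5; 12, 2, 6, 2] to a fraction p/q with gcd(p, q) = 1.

Use the convergent recurrence hₖ = aₖ·hₖ₋₁ + hₖ₋₂ (and likewise for the denominators kₖ):
a_0 = 5: 5/1
a_1 = 12: 61/12
a_2 = 2: 127/25
a_3 = 6: 823/162
a_4 = 2: 1773/349

1773/349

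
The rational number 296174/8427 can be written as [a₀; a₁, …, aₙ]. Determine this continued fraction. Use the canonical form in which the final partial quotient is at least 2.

⌊296174/8427⌋ = 35, remainder 1229
⌊8427/1229⌋ = 6, remainder 1053
⌊1229/1053⌋ = 1, remainder 176
⌊1053/176⌋ = 5, remainder 173
⌊176/173⌋ = 1, remainder 3
⌊173/3⌋ = 57, remainder 2
⌊3/2⌋ = 1, remainder 1
⌊2/1⌋ = 2, remainder 0

[35; 6, 1, 5, 1, 57, 1, 2]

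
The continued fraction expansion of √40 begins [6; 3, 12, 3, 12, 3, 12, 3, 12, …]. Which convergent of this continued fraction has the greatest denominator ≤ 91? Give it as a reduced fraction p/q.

234/37

a_0 = 6: 6/1  (≤ bound)
a_1 = 3: 19/3  (≤ bound)
a_2 = 12: 234/37  (≤ bound)
a_3 = 3: 721/114  (> 91, stop)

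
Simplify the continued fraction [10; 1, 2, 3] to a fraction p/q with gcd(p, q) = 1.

107/10

a_0 = 10: 10/1
a_1 = 1: 11/1
a_2 = 2: 32/3
a_3 = 3: 107/10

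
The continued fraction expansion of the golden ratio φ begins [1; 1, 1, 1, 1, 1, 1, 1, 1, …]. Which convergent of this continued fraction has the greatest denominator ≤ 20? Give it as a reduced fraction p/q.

21/13

List convergents until the denominator exceeds the bound:
a_0 = 1: 1/1  (≤ bound)
a_1 = 1: 2/1  (≤ bound)
a_2 = 1: 3/2  (≤ bound)
a_3 = 1: 5/3  (≤ bound)
a_4 = 1: 8/5  (≤ bound)
a_5 = 1: 13/8  (≤ bound)
a_6 = 1: 21/13  (≤ bound)
a_7 = 1: 34/21  (> 20, stop)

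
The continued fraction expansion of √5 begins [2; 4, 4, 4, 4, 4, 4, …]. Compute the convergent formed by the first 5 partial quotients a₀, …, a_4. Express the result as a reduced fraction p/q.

682/305

Start with 4.
4 + 1/(4/1) = 4 + 1/4 = 17/4
4 + 1/(17/4) = 4 + 4/17 = 72/17
4 + 1/(72/17) = 4 + 17/72 = 305/72
2 + 1/(305/72) = 2 + 72/305 = 682/305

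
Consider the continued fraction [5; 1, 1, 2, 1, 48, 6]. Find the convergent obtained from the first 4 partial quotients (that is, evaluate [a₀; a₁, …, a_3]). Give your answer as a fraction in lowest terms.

28/5

Use the convergent recurrence hₖ = aₖ·hₖ₋₁ + hₖ₋₂ (and likewise for the denominators kₖ):
a_0 = 5: 5/1
a_1 = 1: 6/1
a_2 = 1: 11/2
a_3 = 2: 28/5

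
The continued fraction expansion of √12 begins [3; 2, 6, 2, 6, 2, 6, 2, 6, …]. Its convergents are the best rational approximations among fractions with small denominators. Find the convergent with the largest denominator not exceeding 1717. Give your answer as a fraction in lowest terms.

1351/390

a_0 = 3: 3/1  (≤ bound)
a_1 = 2: 7/2  (≤ bound)
a_2 = 6: 45/13  (≤ bound)
a_3 = 2: 97/28  (≤ bound)
a_4 = 6: 627/181  (≤ bound)
a_5 = 2: 1351/390  (≤ bound)
a_6 = 6: 8733/2521  (> 1717, stop)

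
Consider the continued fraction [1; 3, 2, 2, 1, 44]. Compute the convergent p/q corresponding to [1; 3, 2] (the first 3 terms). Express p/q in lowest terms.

Collapse the nested fraction from the inside out:
Start with 2.
3 + 1/(2/1) = 3 + 1/2 = 7/2
1 + 1/(7/2) = 1 + 2/7 = 9/7

9/7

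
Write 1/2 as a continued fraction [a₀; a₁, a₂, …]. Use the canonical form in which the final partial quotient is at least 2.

[0; 2]

1 ÷ 2 → quotient 0, remainder 1
2 ÷ 1 → quotient 2, remainder 0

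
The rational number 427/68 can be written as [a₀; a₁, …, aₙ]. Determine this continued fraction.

[6; 3, 1, 1, 2, 1, 2]

⌊427/68⌋ = 6, remainder 19
⌊68/19⌋ = 3, remainder 11
⌊19/11⌋ = 1, remainder 8
⌊11/8⌋ = 1, remainder 3
⌊8/3⌋ = 2, remainder 2
⌊3/2⌋ = 1, remainder 1
⌊2/1⌋ = 2, remainder 0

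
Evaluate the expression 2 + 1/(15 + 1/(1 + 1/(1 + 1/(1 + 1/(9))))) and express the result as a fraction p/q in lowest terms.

Work from the innermost term outward:
Start with 9.
1 + 1/(9/1) = 1 + 1/9 = 10/9
1 + 1/(10/9) = 1 + 9/10 = 19/10
1 + 1/(19/10) = 1 + 10/19 = 29/19
15 + 1/(29/19) = 15 + 19/29 = 454/29
2 + 1/(454/29) = 2 + 29/454 = 937/454

937/454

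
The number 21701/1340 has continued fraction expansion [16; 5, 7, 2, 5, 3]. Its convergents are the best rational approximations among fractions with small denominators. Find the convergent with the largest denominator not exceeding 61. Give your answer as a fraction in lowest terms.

List convergents until the denominator exceeds the bound:
a_0 = 16: 16/1  (≤ bound)
a_1 = 5: 81/5  (≤ bound)
a_2 = 7: 583/36  (≤ bound)
a_3 = 2: 1247/77  (> 61, stop)

583/36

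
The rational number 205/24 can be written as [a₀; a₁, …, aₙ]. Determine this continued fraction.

Apply division with remainder until the remainder is 0:
205 ÷ 24 → quotient 8, remainder 13
24 ÷ 13 → quotient 1, remainder 11
13 ÷ 11 → quotient 1, remainder 2
11 ÷ 2 → quotient 5, remainder 1
2 ÷ 1 → quotient 2, remainder 0

[8; 1, 1, 5, 2]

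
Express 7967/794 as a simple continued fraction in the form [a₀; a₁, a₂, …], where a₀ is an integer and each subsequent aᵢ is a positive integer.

[10; 29, 2, 2, 5]

7967 = 10·794 + 27, so a_0 = 10
794 = 29·27 + 11, so a_1 = 29
27 = 2·11 + 5, so a_2 = 2
11 = 2·5 + 1, so a_3 = 2
5 = 5·1 + 0, so a_4 = 5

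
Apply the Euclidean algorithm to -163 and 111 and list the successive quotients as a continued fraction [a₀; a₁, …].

[-2; 1, 1, 7, 2, 3]

⌊-163/111⌋ = -2, remainder 59
⌊111/59⌋ = 1, remainder 52
⌊59/52⌋ = 1, remainder 7
⌊52/7⌋ = 7, remainder 3
⌊7/3⌋ = 2, remainder 1
⌊3/1⌋ = 3, remainder 0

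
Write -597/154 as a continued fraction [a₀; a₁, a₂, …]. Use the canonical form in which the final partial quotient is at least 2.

Repeatedly divide and take the remainder:
⌊-597/154⌋ = -4, remainder 19
⌊154/19⌋ = 8, remainder 2
⌊19/2⌋ = 9, remainder 1
⌊2/1⌋ = 2, remainder 0

[-4; 8, 9, 2]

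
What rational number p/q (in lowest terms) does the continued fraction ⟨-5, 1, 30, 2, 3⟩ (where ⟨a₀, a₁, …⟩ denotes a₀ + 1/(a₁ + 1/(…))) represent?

a_0 = -5: -5/1
a_1 = 1: -4/1
a_2 = 30: -125/31
a_3 = 2: -254/63
a_4 = 3: -887/220

-887/220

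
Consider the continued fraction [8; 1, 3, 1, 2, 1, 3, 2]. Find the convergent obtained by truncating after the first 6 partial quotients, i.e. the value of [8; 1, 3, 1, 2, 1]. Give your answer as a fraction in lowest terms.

167/19

Use the convergent recurrence hₖ = aₖ·hₖ₋₁ + hₖ₋₂ (and likewise for the denominators kₖ):
a_0 = 8: 8/1
a_1 = 1: 9/1
a_2 = 3: 35/4
a_3 = 1: 44/5
a_4 = 2: 123/14
a_5 = 1: 167/19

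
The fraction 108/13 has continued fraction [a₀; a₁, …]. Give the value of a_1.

108 ÷ 13 → quotient 8, remainder 4
13 ÷ 4 → quotient 3, remainder 1

3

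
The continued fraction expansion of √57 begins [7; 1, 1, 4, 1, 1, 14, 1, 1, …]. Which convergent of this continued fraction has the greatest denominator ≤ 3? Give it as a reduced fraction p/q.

List convergents until the denominator exceeds the bound:
a_0 = 7: 7/1  (≤ bound)
a_1 = 1: 8/1  (≤ bound)
a_2 = 1: 15/2  (≤ bound)
a_3 = 4: 68/9  (> 3, stop)

15/2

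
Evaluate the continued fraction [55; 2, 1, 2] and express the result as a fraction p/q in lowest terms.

443/8

a_0 = 55: 55/1
a_1 = 2: 111/2
a_2 = 1: 166/3
a_3 = 2: 443/8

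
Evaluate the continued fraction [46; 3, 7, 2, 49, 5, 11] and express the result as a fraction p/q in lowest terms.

Start with 11.
5 + 1/(11/1) = 5 + 1/11 = 56/11
49 + 1/(56/11) = 49 + 11/56 = 2755/56
2 + 1/(2755/56) = 2 + 56/2755 = 5566/2755
7 + 1/(5566/2755) = 7 + 2755/5566 = 41717/5566
3 + 1/(41717/5566) = 3 + 5566/41717 = 130717/41717
46 + 1/(130717/41717) = 46 + 41717/130717 = 6054699/130717

6054699/130717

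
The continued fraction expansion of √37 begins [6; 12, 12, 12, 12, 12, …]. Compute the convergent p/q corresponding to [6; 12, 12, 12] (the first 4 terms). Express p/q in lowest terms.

a_0 = 6: 6/1
a_1 = 12: 73/12
a_2 = 12: 882/145
a_3 = 12: 10657/1752

10657/1752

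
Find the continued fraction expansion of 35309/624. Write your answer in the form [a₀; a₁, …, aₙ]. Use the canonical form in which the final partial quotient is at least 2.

[56; 1, 1, 2, 2, 3, 1, 11]

Run the Euclidean algorithm, recording each quotient:
35309 = 56·624 + 365, so a_0 = 56
624 = 1·365 + 259, so a_1 = 1
365 = 1·259 + 106, so a_2 = 1
259 = 2·106 + 47, so a_3 = 2
106 = 2·47 + 12, so a_4 = 2
47 = 3·12 + 11, so a_5 = 3
12 = 1·11 + 1, so a_6 = 1
11 = 11·1 + 0, so a_7 = 11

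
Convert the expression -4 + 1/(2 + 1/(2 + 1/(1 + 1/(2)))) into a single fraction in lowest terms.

a_0 = -4: -4/1
a_1 = 2: -7/2
a_2 = 2: -18/5
a_3 = 1: -25/7
a_4 = 2: -68/19

-68/19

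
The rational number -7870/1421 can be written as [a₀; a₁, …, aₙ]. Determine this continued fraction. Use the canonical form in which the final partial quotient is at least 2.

[-6; 2, 6, 54, 2]

⌊-7870/1421⌋ = -6, remainder 656
⌊1421/656⌋ = 2, remainder 109
⌊656/109⌋ = 6, remainder 2
⌊109/2⌋ = 54, remainder 1
⌊2/1⌋ = 2, remainder 0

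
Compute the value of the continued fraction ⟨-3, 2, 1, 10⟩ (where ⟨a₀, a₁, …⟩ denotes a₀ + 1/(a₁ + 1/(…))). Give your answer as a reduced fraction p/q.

Start with 10.
1 + 1/(10/1) = 1 + 1/10 = 11/10
2 + 1/(11/10) = 2 + 10/11 = 32/11
-3 + 1/(32/11) = -3 + 11/32 = -85/32

-85/32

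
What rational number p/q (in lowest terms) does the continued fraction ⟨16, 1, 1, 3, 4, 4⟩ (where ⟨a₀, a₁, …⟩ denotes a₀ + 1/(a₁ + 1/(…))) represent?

2104/127

a_0 = 16: 16/1
a_1 = 1: 17/1
a_2 = 1: 33/2
a_3 = 3: 116/7
a_4 = 4: 497/30
a_5 = 4: 2104/127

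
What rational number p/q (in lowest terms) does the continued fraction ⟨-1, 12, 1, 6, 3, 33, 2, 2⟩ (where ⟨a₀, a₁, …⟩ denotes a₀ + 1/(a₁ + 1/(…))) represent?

-44002/47711

Compute successive convergents:
a_0 = -1: -1/1
a_1 = 12: -11/12
a_2 = 1: -12/13
a_3 = 6: -83/90
a_4 = 3: -261/283
a_5 = 33: -8696/9429
a_6 = 2: -17653/19141
a_7 = 2: -44002/47711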